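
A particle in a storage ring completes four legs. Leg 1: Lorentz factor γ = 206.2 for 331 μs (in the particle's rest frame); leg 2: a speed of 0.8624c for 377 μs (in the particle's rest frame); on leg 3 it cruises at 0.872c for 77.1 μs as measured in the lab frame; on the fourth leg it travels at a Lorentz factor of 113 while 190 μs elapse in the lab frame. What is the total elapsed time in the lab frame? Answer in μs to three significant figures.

Δt = 6.93×10⁴ μs

Leg 1: γ = 206.2; Δt_1 = 206.2 × 331 = 6.825×10⁴ μs.
Leg 2: γ = 1/√(1 − 0.8624²) = 1/√0.2563 = 1.975; Δt_2 = 1.975 × 377 = 744.7 μs.
Leg 3: 77.1 μs is already measured in the lab frame.
Leg 4: 190 μs is already measured in the lab frame.
Total: 6.825×10⁴ + 744.7 + 77.10 + 190.0 μs.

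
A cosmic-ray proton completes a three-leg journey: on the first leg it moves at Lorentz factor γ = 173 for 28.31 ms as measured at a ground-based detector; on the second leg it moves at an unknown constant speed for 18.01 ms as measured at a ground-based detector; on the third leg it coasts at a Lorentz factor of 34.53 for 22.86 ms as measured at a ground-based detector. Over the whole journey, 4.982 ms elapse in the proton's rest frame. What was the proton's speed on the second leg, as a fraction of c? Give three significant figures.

Leg 1: γ = 173; τ_1 = 28.31/173.0 = 0.1636 ms.
Leg 2: speed unknown; τ_2 = 18.01/γ_2.
Leg 3: γ = 34.53; τ_3 = 22.86/34.53 = 0.6620 ms.
Total proper time: 0.1636 + τ_2 + 0.6620 = 4.982, so τ_2 = 4.982 − 0.8257 = 4.156 ms.
γ_2 = 18.01/4.156 = 4.333; β = √(1 − 1/γ²) = √0.9467.

β = 0.973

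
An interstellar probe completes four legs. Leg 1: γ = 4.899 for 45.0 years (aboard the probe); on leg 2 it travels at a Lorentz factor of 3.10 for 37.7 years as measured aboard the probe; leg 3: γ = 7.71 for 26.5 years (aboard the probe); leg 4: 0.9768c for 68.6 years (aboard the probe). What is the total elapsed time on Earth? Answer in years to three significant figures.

Leg 1: γ = 4.899; Δt_1 = 4.899 × 45.0 = 220.5 years.
Leg 2: γ = 3.10; Δt_2 = 3.100 × 37.7 = 116.9 years.
Leg 3: γ = 7.71; Δt_3 = 7.710 × 26.5 = 204.3 years.
Leg 4: γ = 1/√(1 − 0.9768²) = 1/√0.04586 = 4.670; Δt_4 = 4.670 × 68.6 = 320.3 years.
Total: 220.5 + 116.9 + 204.3 + 320.3 years.

Δt = 862 years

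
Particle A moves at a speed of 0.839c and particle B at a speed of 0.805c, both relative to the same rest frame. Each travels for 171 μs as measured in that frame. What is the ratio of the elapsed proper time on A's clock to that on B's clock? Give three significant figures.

τ_A/τ_B = 0.917

A: γ = 1/√(1 − 0.839²) = 1/√0.2961 = 1.838. B: γ = 1/√(1 − 0.805²) = 1/√0.3520 = 1.686.
τ_A/τ_B = γ_B/γ_A = 1.686/1.838 = 0.9172, so τ_A/τ_B = 0.9172.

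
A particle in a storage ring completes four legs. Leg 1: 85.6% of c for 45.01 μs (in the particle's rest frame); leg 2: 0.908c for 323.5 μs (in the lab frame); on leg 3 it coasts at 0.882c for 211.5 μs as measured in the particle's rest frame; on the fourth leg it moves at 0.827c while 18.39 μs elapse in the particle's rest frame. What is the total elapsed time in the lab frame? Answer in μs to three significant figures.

Δt = 892 μs

Leg 1: β = 0.856; γ = 1/√(1 − 0.856²) = 1/√0.2673 = 1.934; Δt_1 = 1.934 × 45.01 = 87.06 μs.
Leg 2: 323.5 μs is already measured in the lab frame.
Leg 3: γ = 1/√(1 − 0.882²) = 1/√0.2221 = 2.122; Δt_3 = 2.122 × 211.5 = 448.8 μs.
Leg 4: γ = 1/√(1 − 0.827²) = 1/√0.3161 = 1.779; Δt_4 = 1.779 × 18.39 = 32.71 μs.
Total: 87.06 + 323.5 + 448.8 + 32.71 μs.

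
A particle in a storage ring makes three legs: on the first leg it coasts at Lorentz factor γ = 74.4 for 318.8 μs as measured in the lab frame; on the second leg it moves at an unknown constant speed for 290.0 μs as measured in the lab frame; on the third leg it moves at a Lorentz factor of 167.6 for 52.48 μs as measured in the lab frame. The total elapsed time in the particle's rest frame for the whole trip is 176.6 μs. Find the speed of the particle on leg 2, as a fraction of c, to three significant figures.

β = 0.805

Leg 1: γ = 74.4; τ_1 = 318.8/74.40 = 4.285 μs.
Leg 2: speed unknown; τ_2 = 290.0/γ_2.
Leg 3: γ = 167.6; τ_3 = 52.48/167.6 = 0.3131 μs.
Total proper time: 4.285 + τ_2 + 0.3131 = 176.6, so τ_2 = 176.6 − 4.598 = 172.0 μs.
γ_2 = 290.0/172.0 = 1.686; β = √(1 − 1/γ²) = √0.6482.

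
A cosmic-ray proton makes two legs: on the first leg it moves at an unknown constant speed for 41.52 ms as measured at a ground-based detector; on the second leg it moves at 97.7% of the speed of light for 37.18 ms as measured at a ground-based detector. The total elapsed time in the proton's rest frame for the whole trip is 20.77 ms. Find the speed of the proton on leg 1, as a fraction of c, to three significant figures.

Leg 1: speed unknown; τ_1 = 41.52/γ_1.
Leg 2: β = 0.977; γ = 1/√(1 − 0.977²) = 1/√0.04547 = 4.690; τ_2 = 37.18/4.690 = 7.928 ms.
Total proper time: τ_1 + 7.928 = 20.77, so τ_1 = 20.77 − 7.928 = 12.84 ms.
γ_1 = 41.52/12.84 = 3.233; β = √(1 − 1/γ²) = √0.9043.

β = 0.951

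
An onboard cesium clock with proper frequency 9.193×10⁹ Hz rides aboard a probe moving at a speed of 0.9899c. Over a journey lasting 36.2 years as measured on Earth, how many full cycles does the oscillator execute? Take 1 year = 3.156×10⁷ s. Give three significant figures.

N = 1.49×10¹⁸

γ = 1/√(1 − 0.9899²) = 1/√0.02010 = 7.054
The oscillator's own cycle count is N = f × τ where τ is the proper time aboard the probe. τ = Δt/γ = 36.2/7.054 = 5.132 years = 1.620×10⁸ s.
N = 9.193×10⁹ × 1.620×10⁸ = 1.489×10¹⁸.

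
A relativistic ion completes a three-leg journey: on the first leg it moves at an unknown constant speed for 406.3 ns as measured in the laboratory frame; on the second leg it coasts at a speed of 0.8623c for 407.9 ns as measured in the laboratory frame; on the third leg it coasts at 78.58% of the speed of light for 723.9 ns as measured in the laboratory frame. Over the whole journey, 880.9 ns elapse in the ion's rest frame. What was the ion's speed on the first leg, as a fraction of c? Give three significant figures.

β = 0.830

Leg 1: speed unknown; τ_1 = 406.3/γ_1.
Leg 2: γ = 1/√(1 − 0.8623²) = 1/√0.2564 = 1.975; τ_2 = 407.9/1.975 = 206.6 ns.
Leg 3: β = 0.7858; γ = 1/√(1 − 0.7858²) = 1/√0.3825 = 1.617; τ_3 = 723.9/1.617 = 447.7 ns.
Total proper time: τ_1 + 206.6 + 447.7 = 880.9, so τ_1 = 880.9 − 654.3 = 226.6 ns.
γ_1 = 406.3/226.6 = 1.793; β = √(1 − 1/γ²) = √0.6889.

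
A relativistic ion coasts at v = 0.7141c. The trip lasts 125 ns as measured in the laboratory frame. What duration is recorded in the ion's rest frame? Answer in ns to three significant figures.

τ = 87.5 ns

γ = 1/√(1 − 0.7141²) = 1/√0.4901 = 1.428
The interval measured in the laboratory frame is the dilated one; the clock in the ion's rest frame measures the proper time τ = Δt/γ = 125/1.428 ns.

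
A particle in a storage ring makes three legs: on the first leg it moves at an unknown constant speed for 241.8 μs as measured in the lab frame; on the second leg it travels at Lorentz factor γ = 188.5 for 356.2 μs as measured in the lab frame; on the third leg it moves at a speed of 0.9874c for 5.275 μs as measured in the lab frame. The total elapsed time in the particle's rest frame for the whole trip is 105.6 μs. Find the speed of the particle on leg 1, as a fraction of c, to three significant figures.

Leg 1: speed unknown; τ_1 = 241.8/γ_1.
Leg 2: γ = 188.5; τ_2 = 356.2/188.5 = 1.890 μs.
Leg 3: γ = 1/√(1 − 0.9874²) = 1/√0.02504 = 6.319; τ_3 = 5.275/6.319 = 0.8347 μs.
Total proper time: τ_1 + 1.890 + 0.8347 = 105.6, so τ_1 = 105.6 − 2.724 = 102.9 μs.
γ_1 = 241.8/102.9 = 2.350; β = √(1 − 1/γ²) = √0.8190.

β = 0.905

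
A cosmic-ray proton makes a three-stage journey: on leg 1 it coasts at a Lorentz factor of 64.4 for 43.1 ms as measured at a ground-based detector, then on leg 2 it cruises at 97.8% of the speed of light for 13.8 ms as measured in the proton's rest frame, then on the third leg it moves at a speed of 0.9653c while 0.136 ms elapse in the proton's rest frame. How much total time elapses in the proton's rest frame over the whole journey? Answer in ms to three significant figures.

Leg 1: γ = 64.4; τ_1 = 43.1/64.40 = 0.6693 ms.
Leg 2: 13.8 ms is already measured in the proton's rest frame.
Leg 3: 0.136 ms is already measured in the proton's rest frame.
Total: 0.6693 + 13.80 + 0.1360 ms.

τ = 14.6 ms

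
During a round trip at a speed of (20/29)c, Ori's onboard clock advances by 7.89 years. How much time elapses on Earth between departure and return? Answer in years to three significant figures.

Δt = 10.9 years

γ = 1/√(1 − (20/29)²) = 29/21 ≈ 1.381
Earth-frame duration is the dilated interval: Δt = γτ = 1.381 × 7.89 years.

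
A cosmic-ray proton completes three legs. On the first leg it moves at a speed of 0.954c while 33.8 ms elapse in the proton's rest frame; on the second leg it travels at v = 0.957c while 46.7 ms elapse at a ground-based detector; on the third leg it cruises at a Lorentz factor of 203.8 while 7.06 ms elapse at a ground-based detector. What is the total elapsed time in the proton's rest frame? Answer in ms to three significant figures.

Leg 1: 33.8 ms is already measured in the proton's rest frame.
Leg 2: γ = 1/√(1 − 0.957²) = 1/√0.08415 = 3.447; τ_2 = 46.7/3.447 = 13.55 ms.
Leg 3: γ = 203.8; τ_3 = 7.06/203.8 = 0.03464 ms.
Total: 33.80 + 13.55 + 0.03464 ms.

τ = 47.4 ms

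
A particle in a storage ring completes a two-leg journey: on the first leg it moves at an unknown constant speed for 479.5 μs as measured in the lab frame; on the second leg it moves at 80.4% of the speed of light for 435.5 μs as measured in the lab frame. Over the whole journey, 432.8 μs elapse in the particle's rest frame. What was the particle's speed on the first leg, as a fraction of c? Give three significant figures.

Leg 1: speed unknown; τ_1 = 479.5/γ_1.
Leg 2: β = 0.804; γ = 1/√(1 − 0.804²) = 1/√0.3536 = 1.682; τ_2 = 435.5/1.682 = 259.0 μs.
Total proper time: τ_1 + 259.0 = 432.8, so τ_1 = 432.8 − 259.0 = 173.8 μs.
γ_1 = 479.5/173.8 = 2.758; β = √(1 − 1/γ²) = √0.8686.

β = 0.932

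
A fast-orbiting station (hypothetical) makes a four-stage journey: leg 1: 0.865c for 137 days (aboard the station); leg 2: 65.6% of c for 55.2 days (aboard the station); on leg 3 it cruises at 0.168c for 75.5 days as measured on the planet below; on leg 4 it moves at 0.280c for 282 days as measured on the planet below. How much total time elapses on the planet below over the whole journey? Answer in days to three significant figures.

Leg 1: γ = 1/√(1 − 0.865²) = 1/√0.2518 = 1.993; Δt_1 = 1.993 × 137 = 273.0 days.
Leg 2: β = 0.656; γ = 1/√(1 − 0.656²) = 1/√0.5697 = 1.325; Δt_2 = 1.325 × 55.2 = 73.14 days.
Leg 3: 75.5 days is already measured on the planet below.
Leg 4: 282 days is already measured on the planet below.
Total: 273.0 + 73.14 + 75.50 + 282.0 days.

Δt = 704 days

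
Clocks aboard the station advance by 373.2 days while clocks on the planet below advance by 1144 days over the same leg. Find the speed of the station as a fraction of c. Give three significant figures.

β = 0.945

The proper time is measured aboard the station (both events occur at the station's location); Δt is measured on the planet below. γ = Δt/τ = 1144/373.2 = 3.065.
β = √(1 − 1/γ²) = √(1 − 0.1064) = √0.8936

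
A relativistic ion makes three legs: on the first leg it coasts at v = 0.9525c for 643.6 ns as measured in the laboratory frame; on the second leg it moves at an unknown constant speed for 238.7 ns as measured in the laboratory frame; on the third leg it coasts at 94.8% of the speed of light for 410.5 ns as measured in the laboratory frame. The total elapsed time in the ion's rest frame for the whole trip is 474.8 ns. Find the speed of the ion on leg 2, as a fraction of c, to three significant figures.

Leg 1: γ = 1/√(1 − 0.9525²) = 1/√0.09274 = 3.284; τ_1 = 643.6/3.284 = 196.0 ns.
Leg 2: speed unknown; τ_2 = 238.7/γ_2.
Leg 3: β = 0.948; γ = 1/√(1 − 0.948²) = 1/√0.1013 = 3.142; τ_3 = 410.5/3.142 = 130.6 ns.
Total proper time: 196.0 + τ_2 + 130.6 = 474.8, so τ_2 = 474.8 − 326.7 = 148.1 ns.
γ_2 = 238.7/148.1 = 1.611; β = √(1 − 1/γ²) = √0.6148.

β = 0.784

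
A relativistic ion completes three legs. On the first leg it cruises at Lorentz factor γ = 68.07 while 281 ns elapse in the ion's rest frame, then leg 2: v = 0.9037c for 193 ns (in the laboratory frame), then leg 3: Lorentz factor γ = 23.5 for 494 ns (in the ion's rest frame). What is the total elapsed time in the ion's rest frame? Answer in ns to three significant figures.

Leg 1: 281 ns is already measured in the ion's rest frame.
Leg 2: γ = 1/√(1 − 0.9037²) = 1/√0.1833 = 2.336; τ_2 = 193/2.336 = 82.64 ns.
Leg 3: 494 ns is already measured in the ion's rest frame.
Total: 281.0 + 82.64 + 494.0 ns.

τ = 858 ns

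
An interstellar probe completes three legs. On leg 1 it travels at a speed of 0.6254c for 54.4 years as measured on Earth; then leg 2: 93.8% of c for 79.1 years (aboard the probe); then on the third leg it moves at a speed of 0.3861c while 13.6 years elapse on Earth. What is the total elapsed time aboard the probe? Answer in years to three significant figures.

Leg 1: γ = 1/√(1 − 0.6254²) = 1/√0.6089 = 1.282; τ_1 = 54.4/1.282 = 42.45 years.
Leg 2: 79.1 years is already measured aboard the probe.
Leg 3: γ = 1/√(1 − 0.3861²) = 1/√0.8509 = 1.084; τ_3 = 13.6/1.084 = 12.55 years.
Total: 42.45 + 79.10 + 12.55 years.

τ = 134 years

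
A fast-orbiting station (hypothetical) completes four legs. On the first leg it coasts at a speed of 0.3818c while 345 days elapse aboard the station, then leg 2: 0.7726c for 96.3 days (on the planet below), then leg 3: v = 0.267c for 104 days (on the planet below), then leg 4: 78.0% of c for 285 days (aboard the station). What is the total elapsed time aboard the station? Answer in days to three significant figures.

Leg 1: 345 days is already measured aboard the station.
Leg 2: γ = 1/√(1 − 0.7726²) = 1/√0.4031 = 1.575; τ_2 = 96.3/1.575 = 61.14 days.
Leg 3: γ = 1/√(1 − 0.267²) = 1/√0.9287 = 1.038; τ_3 = 104/1.038 = 100.2 days.
Leg 4: 285 days is already measured aboard the station.
Total: 345.0 + 61.14 + 100.2 + 285.0 days.

τ = 791 days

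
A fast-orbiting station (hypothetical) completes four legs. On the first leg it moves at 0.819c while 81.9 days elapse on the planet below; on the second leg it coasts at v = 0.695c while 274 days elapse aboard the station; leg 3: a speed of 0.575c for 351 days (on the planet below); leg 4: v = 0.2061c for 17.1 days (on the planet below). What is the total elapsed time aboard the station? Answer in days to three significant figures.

τ = 625 days

Leg 1: γ = 1/√(1 − 0.819²) = 1/√0.3292 = 1.743; τ_1 = 81.9/1.743 = 46.99 days.
Leg 2: 274 days is already measured aboard the station.
Leg 3: γ = 1/√(1 − 0.575²) = 1/√0.6694 = 1.222; τ_3 = 351/1.222 = 287.2 days.
Leg 4: γ = 1/√(1 − 0.2061²) = 1/√0.9575 = 1.022; τ_4 = 17.1/1.022 = 16.73 days.
Total: 46.99 + 274.0 + 287.2 + 16.73 days.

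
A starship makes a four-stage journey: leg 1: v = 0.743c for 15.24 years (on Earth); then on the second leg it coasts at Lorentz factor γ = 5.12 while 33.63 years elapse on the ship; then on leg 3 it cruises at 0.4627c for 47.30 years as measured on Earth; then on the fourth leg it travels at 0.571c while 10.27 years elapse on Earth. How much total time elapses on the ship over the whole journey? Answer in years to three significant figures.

Leg 1: γ = 1/√(1 − 0.743²) = 1/√0.4480 = 1.494; τ_1 = 15.24/1.494 = 10.20 years.
Leg 2: 33.63 years is already measured on the ship.
Leg 3: γ = 1/√(1 − 0.4627²) = 1/√0.7859 = 1.128; τ_3 = 47.30/1.128 = 41.93 years.
Leg 4: γ = 1/√(1 − 0.571²) = 1/√0.6740 = 1.218; τ_4 = 10.27/1.218 = 8.431 years.
Total: 10.20 + 33.63 + 41.93 + 8.431 years.

τ = 94.2 years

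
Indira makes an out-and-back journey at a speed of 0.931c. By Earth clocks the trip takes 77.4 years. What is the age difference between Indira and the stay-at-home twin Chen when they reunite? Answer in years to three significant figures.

Δt − τ = 49.1 years

γ = 1/√(1 − 0.931²) = 1/√0.1332 = 2.740
Indira's elapsed proper time: τ = 77.4/2.740 = 28.25 years.
Age gap = Δt − τ = 77.4 − 28.25 years.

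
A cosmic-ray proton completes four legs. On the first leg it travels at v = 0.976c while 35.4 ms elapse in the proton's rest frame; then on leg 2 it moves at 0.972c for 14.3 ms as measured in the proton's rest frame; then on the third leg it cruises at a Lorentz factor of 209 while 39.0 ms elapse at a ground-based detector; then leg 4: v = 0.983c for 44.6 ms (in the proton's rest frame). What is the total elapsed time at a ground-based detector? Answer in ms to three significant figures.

Δt = 505 ms

Leg 1: γ = 1/√(1 − 0.976²) = 1/√0.04742 = 4.592; Δt_1 = 4.592 × 35.4 = 162.6 ms.
Leg 2: γ = 1/√(1 − 0.972²) = 1/√0.05522 = 4.256; Δt_2 = 4.256 × 14.3 = 60.86 ms.
Leg 3: 39.0 ms is already measured at a ground-based detector.
Leg 4: γ = 1/√(1 − 0.983²) = 1/√0.03371 = 5.446; Δt_4 = 5.446 × 44.6 = 242.9 ms.
Total: 162.6 + 60.86 + 39.00 + 242.9 ms.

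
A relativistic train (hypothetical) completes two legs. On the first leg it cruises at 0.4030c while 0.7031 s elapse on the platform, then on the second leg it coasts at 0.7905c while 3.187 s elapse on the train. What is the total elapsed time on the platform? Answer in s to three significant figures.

Leg 1: 0.7031 s is already measured on the platform.
Leg 2: γ = 1/√(1 − 0.7905²) = 1/√0.3751 = 1.633; Δt_2 = 1.633 × 3.187 = 5.204 s.
Total: 0.7031 + 5.204 s.

Δt = 5.91 s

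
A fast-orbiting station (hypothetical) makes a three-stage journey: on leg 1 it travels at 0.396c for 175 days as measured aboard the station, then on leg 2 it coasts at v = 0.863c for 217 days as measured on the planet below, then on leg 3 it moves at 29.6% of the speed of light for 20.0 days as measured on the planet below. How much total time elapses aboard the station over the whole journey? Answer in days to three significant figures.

Leg 1: 175 days is already measured aboard the station.
Leg 2: γ = 1/√(1 − 0.863²) = 1/√0.2552 = 1.979; τ_2 = 217/1.979 = 109.6 days.
Leg 3: β = 0.296; γ = 1/√(1 − 0.296²) = 1/√0.9124 = 1.047; τ_3 = 20.0/1.047 = 19.10 days.
Total: 175.0 + 109.6 + 19.10 days.

τ = 304 days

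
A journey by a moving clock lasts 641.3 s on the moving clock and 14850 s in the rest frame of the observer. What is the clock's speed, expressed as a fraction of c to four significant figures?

The proper time is measured on the moving clock (both events occur at the clock's location); Δt is measured in the rest frame of the observer. γ = Δt/τ = 14850/641.3 = 23.16.
β = √(1 − 1/γ²) = √(1 − 0.001865) = √0.9981

v = 0.9991c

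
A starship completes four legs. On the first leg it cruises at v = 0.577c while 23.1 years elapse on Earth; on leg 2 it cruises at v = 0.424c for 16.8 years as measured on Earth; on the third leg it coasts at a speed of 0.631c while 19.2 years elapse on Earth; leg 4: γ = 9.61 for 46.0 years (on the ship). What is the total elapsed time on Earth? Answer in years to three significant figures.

Δt = 501 years

Leg 1: 23.1 years is already measured on Earth.
Leg 2: 16.8 years is already measured on Earth.
Leg 3: 19.2 years is already measured on Earth.
Leg 4: γ = 9.61; Δt_4 = 9.610 × 46.0 = 442.1 years.
Total: 23.10 + 16.80 + 19.20 + 442.1 years.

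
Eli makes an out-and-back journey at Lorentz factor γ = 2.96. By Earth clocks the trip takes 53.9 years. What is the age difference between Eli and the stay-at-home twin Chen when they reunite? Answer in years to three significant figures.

Δt − τ = 35.7 years

γ = 2.96
Eli's elapsed proper time: τ = 53.9/2.960 = 18.21 years.
Age gap = Δt − τ = 53.9 − 18.21 years.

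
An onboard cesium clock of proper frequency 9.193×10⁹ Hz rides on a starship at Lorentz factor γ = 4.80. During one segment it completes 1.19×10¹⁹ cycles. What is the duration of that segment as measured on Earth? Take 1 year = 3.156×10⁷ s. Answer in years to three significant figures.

γ = 4.80
Proper time for N cycles: τ = N/f = 1.19×10¹⁹/(9.193×10⁹) = 1.294×10⁹ s = 41.02 years.
Lab-frame duration Δt = γτ = 4.800 × 41.02 = 196.9 years.

Δt = 197 years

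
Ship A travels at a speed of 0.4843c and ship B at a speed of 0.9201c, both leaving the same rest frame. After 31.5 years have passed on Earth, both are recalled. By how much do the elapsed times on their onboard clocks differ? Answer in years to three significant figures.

A: γ = 1/√(1 − 0.4843²) = 1/√0.7655 = 1.143; τ_A = 31.5/1.143 = 27.56 years.
B: γ = 1/√(1 − 0.9201²) = 1/√0.1534 = 2.553; τ_B = 31.5/2.553 = 12.34 years.

|τ_A − τ_B| = 15.2 years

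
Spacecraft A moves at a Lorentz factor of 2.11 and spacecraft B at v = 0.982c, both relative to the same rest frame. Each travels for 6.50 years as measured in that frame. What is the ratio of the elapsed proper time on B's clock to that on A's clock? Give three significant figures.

τ_B/τ_A = 0.399

A: γ = 2.11. B: γ = 1/√(1 − 0.982²) = 1/√0.03568 = 5.294.
τ_A/τ_B = γ_B/γ_A = 5.294/2.110 = 2.509, so τ_B/τ_A = 0.3985.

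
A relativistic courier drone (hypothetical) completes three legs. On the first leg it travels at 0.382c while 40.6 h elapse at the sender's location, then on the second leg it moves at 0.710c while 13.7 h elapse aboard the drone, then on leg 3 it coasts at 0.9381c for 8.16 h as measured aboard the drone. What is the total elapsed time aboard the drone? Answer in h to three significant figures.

Leg 1: γ = 1/√(1 − 0.382²) = 1/√0.8541 = 1.082; τ_1 = 40.6/1.082 = 37.52 h.
Leg 2: 13.7 h is already measured aboard the drone.
Leg 3: 8.16 h is already measured aboard the drone.
Total: 37.52 + 13.70 + 8.160 h.

τ = 59.4 h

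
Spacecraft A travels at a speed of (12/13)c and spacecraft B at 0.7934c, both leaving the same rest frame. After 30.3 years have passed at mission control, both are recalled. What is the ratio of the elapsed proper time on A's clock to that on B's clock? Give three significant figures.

A: γ = 1/√(1 − (12/13)²) = 13/5 = 2.600. B: γ = 1/√(1 − 0.7934²) = 1/√0.3705 = 1.643.
τ_A/τ_B = γ_B/γ_A = 1.643/2.600 = 0.6319, so τ_A/τ_B = 0.6319.

τ_A/τ_B = 0.632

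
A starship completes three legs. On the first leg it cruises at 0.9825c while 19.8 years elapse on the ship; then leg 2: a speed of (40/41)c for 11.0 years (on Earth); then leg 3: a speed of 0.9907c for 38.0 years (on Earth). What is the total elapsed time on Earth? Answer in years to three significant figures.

Leg 1: γ = 1/√(1 − 0.9825²) = 1/√0.03469 = 5.369; Δt_1 = 5.369 × 19.8 = 106.3 years.
Leg 2: 11.0 years is already measured on Earth.
Leg 3: 38.0 years is already measured on Earth.
Total: 106.3 + 11.00 + 38.00 years.

Δt = 155 years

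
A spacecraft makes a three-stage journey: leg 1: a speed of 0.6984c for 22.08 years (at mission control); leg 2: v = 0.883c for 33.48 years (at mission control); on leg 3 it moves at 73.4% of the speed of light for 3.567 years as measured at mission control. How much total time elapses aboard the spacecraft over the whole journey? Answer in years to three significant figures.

τ = 33.9 years

Leg 1: γ = 1/√(1 − 0.6984²) = 1/√0.5122 = 1.397; τ_1 = 22.08/1.397 = 15.80 years.
Leg 2: γ = 1/√(1 − 0.883²) = 1/√0.2203 = 2.131; τ_2 = 33.48/2.131 = 15.71 years.
Leg 3: β = 0.734; γ = 1/√(1 − 0.734²) = 1/√0.4612 = 1.472; τ_3 = 3.567/1.472 = 2.423 years.
Total: 15.80 + 15.71 + 2.423 years.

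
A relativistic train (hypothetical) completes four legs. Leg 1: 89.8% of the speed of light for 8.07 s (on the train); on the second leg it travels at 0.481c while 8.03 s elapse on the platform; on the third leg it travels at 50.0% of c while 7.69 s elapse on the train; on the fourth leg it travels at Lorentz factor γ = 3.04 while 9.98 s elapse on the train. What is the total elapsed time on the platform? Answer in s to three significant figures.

Leg 1: β = 0.898; γ = 1/√(1 − 0.898²) = 1/√0.1936 = 2.273; Δt_1 = 2.273 × 8.07 = 18.34 s.
Leg 2: 8.03 s is already measured on the platform.
Leg 3: β = 0.500; γ = 1/√(1 − 0.500²) = 1/√0.7500 = 1.155; Δt_3 = 1.155 × 7.69 = 8.880 s.
Leg 4: γ = 3.04; Δt_4 = 3.040 × 9.98 = 30.34 s.
Total: 18.34 + 8.030 + 8.880 + 30.34 s.

Δt = 65.6 s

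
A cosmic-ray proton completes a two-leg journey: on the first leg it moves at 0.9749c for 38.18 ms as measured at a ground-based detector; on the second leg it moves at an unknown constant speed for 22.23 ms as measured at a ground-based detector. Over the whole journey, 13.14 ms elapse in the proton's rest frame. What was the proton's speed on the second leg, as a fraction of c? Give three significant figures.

β = 0.978

Leg 1: γ = 1/√(1 − 0.9749²) = 1/√0.04957 = 4.491; τ_1 = 38.18/4.491 = 8.501 ms.
Leg 2: speed unknown; τ_2 = 22.23/γ_2.
Total proper time: 8.501 + τ_2 = 13.14, so τ_2 = 13.14 − 8.501 = 4.639 ms.
γ_2 = 22.23/4.639 = 4.791; β = √(1 − 1/γ²) = √0.9564.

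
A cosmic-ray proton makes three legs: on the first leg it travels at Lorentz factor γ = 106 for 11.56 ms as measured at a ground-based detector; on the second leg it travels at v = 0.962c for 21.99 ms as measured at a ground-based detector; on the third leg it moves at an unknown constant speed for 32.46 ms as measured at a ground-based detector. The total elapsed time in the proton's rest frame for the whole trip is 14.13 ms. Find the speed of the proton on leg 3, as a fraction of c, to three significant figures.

β = 0.969

Leg 1: γ = 106; τ_1 = 11.56/106.0 = 0.1091 ms.
Leg 2: γ = 1/√(1 − 0.962²) = 1/√0.07456 = 3.662; τ_2 = 21.99/3.662 = 6.004 ms.
Leg 3: speed unknown; τ_3 = 32.46/γ_3.
Total proper time: 0.1091 + 6.004 + τ_3 = 14.13, so τ_3 = 14.13 − 6.113 = 8.017 ms.
γ_3 = 32.46/8.017 = 4.049; β = √(1 − 1/γ²) = √0.9390.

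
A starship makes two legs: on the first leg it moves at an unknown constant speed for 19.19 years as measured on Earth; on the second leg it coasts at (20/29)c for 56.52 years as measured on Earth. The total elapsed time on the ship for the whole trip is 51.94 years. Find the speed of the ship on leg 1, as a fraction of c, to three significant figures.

Leg 1: speed unknown; τ_1 = 19.19/γ_1.
Leg 2: γ = 1/√(1 − (20/29)²) = 29/21 ≈ 1.381; τ_2 = 56.52/1.381 = 40.93 years.
Total proper time: τ_1 + 40.93 = 51.94, so τ_1 = 51.94 − 40.93 = 11.01 years.
γ_1 = 19.19/11.01 = 1.743; β = √(1 − 1/γ²) = √0.6707.

β = 0.819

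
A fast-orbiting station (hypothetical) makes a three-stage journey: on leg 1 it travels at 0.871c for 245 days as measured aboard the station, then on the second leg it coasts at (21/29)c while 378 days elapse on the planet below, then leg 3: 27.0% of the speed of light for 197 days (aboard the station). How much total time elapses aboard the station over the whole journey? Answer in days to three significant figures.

Leg 1: 245 days is already measured aboard the station.
Leg 2: γ = 1/√(1 − (21/29)²) = 29/20 = 1.450; τ_2 = 378/1.450 = 260.7 days.
Leg 3: 197 days is already measured aboard the station.
Total: 245.0 + 260.7 + 197.0 days.

τ = 703 days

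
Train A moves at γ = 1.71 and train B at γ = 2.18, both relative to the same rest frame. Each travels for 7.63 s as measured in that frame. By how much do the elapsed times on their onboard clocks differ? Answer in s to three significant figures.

|τ_A − τ_B| = 0.962 s

A: γ = 1.71; τ_A = 7.63/1.710 = 4.462 s.
B: γ = 2.18; τ_B = 7.63/2.180 = 3.500 s.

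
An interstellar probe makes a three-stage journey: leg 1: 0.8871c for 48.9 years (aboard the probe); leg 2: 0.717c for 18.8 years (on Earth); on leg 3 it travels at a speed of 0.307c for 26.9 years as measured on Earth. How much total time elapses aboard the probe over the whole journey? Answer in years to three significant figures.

Leg 1: 48.9 years is already measured aboard the probe.
Leg 2: γ = 1/√(1 − 0.717²) = 1/√0.4859 = 1.435; τ_2 = 18.8/1.435 = 13.10 years.
Leg 3: γ = 1/√(1 − 0.307²) = 1/√0.9058 = 1.051; τ_3 = 26.9/1.051 = 25.60 years.
Total: 48.90 + 13.10 + 25.60 years.

τ = 87.6 years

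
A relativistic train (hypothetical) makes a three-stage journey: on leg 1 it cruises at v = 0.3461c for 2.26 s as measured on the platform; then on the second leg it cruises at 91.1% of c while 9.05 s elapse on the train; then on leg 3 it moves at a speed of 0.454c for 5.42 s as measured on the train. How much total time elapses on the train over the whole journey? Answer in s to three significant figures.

τ = 16.6 s

Leg 1: γ = 1/√(1 − 0.3461²) = 1/√0.8802 = 1.066; τ_1 = 2.26/1.066 = 2.120 s.
Leg 2: 9.05 s is already measured on the train.
Leg 3: 5.42 s is already measured on the train.
Total: 2.120 + 9.050 + 5.420 s.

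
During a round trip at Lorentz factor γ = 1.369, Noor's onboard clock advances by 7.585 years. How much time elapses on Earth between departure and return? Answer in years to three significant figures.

Δt = 10.4 years

γ = 1.369
Earth-frame duration is the dilated interval: Δt = γτ = 1.369 × 7.585 years.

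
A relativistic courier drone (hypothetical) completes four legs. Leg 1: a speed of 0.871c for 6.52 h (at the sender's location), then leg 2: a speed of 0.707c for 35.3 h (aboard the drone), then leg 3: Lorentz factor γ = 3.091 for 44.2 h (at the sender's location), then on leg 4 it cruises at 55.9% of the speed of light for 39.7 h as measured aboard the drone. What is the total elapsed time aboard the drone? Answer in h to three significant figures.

τ = 92.5 h

Leg 1: γ = 1/√(1 − 0.871²) = 1/√0.2414 = 2.035; τ_1 = 6.52/2.035 = 3.203 h.
Leg 2: 35.3 h is already measured aboard the drone.
Leg 3: γ = 3.091; τ_3 = 44.2/3.091 = 14.30 h.
Leg 4: 39.7 h is already measured aboard the drone.
Total: 3.203 + 35.30 + 14.30 + 39.70 h.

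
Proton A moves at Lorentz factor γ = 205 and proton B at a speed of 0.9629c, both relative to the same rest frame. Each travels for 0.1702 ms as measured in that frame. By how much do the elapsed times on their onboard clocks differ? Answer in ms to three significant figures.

|τ_A − τ_B| = 0.0451 ms

A: γ = 205; τ_A = 0.1702/205.0 = 8.302×10⁻⁴ ms.
B: γ = 1/√(1 − 0.9629²) = 1/√0.07282 = 3.706; τ_B = 0.1702/3.706 = 0.04593 ms.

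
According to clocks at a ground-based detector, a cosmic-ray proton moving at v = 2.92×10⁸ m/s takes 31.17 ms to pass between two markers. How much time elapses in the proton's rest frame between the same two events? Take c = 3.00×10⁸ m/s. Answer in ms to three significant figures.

τ = 7.15 ms

β = 2.92×10⁸/3.00×10⁸ = 0.9733; γ = 1/√(1 − 0.9733²) = 4.359
The interval measured at a ground-based detector is the dilated one; the clock in the proton's rest frame measures the proper time τ = Δt/γ = 31.17/4.359 ms.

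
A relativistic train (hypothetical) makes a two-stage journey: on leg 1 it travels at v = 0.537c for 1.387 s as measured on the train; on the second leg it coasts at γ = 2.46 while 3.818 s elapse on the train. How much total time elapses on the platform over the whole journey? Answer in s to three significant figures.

Δt = 11.0 s

Leg 1: γ = 1/√(1 − 0.537²) = 1/√0.7116 = 1.185; Δt_1 = 1.185 × 1.387 = 1.644 s.
Leg 2: γ = 2.46; Δt_2 = 2.460 × 3.818 = 9.392 s.
Total: 1.644 + 9.392 s.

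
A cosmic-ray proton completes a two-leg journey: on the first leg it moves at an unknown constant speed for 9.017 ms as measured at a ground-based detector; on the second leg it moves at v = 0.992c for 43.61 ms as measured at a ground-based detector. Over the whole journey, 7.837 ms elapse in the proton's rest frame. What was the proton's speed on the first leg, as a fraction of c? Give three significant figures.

Leg 1: speed unknown; τ_1 = 9.017/γ_1.
Leg 2: γ = 1/√(1 − 0.992²) = 1/√0.01594 = 7.922; τ_2 = 43.61/7.922 = 5.505 ms.
Total proper time: τ_1 + 5.505 = 7.837, so τ_1 = 7.837 − 5.505 = 2.332 ms.
γ_1 = 9.017/2.332 = 3.867; β = √(1 − 1/γ²) = √0.9331.

β = 0.966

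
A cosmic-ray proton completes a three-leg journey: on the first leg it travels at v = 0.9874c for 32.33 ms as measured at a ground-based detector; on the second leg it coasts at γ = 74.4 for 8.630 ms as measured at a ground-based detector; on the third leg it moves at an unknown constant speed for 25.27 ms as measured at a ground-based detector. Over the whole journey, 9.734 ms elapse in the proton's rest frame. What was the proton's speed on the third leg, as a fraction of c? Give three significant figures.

Leg 1: γ = 1/√(1 − 0.9874²) = 1/√0.02504 = 6.319; τ_1 = 32.33/6.319 = 5.116 ms.
Leg 2: γ = 74.4; τ_2 = 8.630/74.40 = 0.1160 ms.
Leg 3: speed unknown; τ_3 = 25.27/γ_3.
Total proper time: 5.116 + 0.1160 + τ_3 = 9.734, so τ_3 = 9.734 − 5.232 = 4.502 ms.
γ_3 = 25.27/4.502 = 5.613; β = √(1 − 1/γ²) = √0.9683.

β = 0.984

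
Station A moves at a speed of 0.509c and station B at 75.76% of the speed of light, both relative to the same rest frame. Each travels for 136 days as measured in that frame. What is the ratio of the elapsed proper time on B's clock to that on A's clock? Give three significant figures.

τ_B/τ_A = 0.758

A: γ = 1/√(1 − 0.509²) = 1/√0.7409 = 1.162. B: β = 0.7576; γ = 1/√(1 − 0.7576²) = 1/√0.4260 = 1.532.
τ_A/τ_B = γ_B/γ_A = 1.532/1.162 = 1.319, so τ_B/τ_A = 0.7583.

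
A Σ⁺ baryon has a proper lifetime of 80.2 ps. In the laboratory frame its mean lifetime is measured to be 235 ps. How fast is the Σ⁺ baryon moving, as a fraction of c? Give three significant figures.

γ = Δt/τ₀ = 235/80.2 = 2.930
β = √(1 − 1/γ²) = √(1 − 0.1165) = √0.8835

β = 0.940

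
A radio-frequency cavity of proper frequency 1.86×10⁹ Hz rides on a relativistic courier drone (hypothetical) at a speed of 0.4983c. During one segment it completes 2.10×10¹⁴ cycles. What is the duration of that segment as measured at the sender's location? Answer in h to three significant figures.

Δt = 36.2 h

γ = 1/√(1 − 0.4983²) = 1/√0.7517 = 1.153
Proper time for N cycles: τ = N/f = 2.10×10¹⁴/(1.86×10⁹) = 1.129×10⁵ s = 31.36 h.
Lab-frame duration Δt = γτ = 1.153 × 31.36 = 36.17 h.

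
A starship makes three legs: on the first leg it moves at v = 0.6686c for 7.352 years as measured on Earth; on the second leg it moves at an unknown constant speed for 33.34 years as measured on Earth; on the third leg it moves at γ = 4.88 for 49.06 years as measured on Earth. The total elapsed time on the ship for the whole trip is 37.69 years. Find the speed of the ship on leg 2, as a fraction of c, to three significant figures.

β = 0.747

Leg 1: γ = 1/√(1 − 0.6686²) = 1/√0.5530 = 1.345; τ_1 = 7.352/1.345 = 5.467 years.
Leg 2: speed unknown; τ_2 = 33.34/γ_2.
Leg 3: γ = 4.88; τ_3 = 49.06/4.880 = 10.05 years.
Total proper time: 5.467 + τ_2 + 10.05 = 37.69, so τ_2 = 37.69 − 15.52 = 22.17 years.
γ_2 = 33.34/22.17 = 1.504; β = √(1 − 1/γ²) = √0.5578.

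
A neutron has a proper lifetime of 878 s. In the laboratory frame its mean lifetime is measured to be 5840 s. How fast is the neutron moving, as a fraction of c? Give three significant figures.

γ = Δt/τ₀ = 5840/878 = 6.651
β = √(1 − 1/γ²) = √(1 − 0.02260) = √0.9774

v = 0.989c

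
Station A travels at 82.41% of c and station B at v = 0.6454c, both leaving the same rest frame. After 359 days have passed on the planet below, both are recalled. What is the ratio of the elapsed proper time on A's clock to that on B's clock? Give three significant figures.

A: β = 0.8241; γ = 1/√(1 − 0.8241²) = 1/√0.3209 = 1.765. B: γ = 1/√(1 − 0.6454²) = 1/√0.5835 = 1.309.
τ_A/τ_B = γ_B/γ_A = 1.309/1.765 = 0.7416, so τ_A/τ_B = 0.7416.

τ_A/τ_B = 0.742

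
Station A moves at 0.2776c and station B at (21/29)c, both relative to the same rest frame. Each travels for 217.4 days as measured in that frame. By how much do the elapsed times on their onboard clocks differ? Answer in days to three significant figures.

|τ_A − τ_B| = 58.9 days

A: γ = 1/√(1 − 0.2776²) = 1/√0.9229 = 1.041; τ_A = 217.4/1.041 = 208.9 days.
B: γ = 1/√(1 − (21/29)²) = 29/20 = 1.450; τ_B = 217.4/1.450 = 149.9 days.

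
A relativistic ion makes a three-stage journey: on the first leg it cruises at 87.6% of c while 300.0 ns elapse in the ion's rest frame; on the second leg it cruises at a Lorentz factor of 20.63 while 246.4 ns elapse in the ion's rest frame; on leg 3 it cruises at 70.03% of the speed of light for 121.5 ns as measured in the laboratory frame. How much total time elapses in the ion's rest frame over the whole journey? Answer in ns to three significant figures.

τ = 633 ns

Leg 1: 300.0 ns is already measured in the ion's rest frame.
Leg 2: 246.4 ns is already measured in the ion's rest frame.
Leg 3: β = 0.7003; γ = 1/√(1 − 0.7003²) = 1/√0.5096 = 1.401; τ_3 = 121.5/1.401 = 86.73 ns.
Total: 300.0 + 246.4 + 86.73 ns.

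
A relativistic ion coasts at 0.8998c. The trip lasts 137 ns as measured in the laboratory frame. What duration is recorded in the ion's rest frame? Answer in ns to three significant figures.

γ = 1/√(1 − 0.8998²) = 1/√0.1904 = 2.292
The interval measured in the laboratory frame is the dilated one; the clock in the ion's rest frame measures the proper time τ = Δt/γ = 137/2.292 ns.

τ = 59.8 ns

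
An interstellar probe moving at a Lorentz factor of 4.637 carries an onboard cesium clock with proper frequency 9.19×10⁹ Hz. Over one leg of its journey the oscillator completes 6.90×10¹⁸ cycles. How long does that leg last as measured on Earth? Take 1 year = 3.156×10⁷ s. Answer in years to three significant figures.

γ = 4.637
Proper time for N cycles: τ = N/f = 6.90×10¹⁸/(9.19×10⁹) = 7.508×10⁸ s = 23.79 years.
Lab-frame duration Δt = γτ = 4.637 × 23.79 = 110.3 years.

Δt = 110 years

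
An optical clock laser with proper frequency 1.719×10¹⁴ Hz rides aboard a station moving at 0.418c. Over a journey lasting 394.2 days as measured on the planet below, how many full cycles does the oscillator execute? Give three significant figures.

γ = 1/√(1 − 0.418²) = 1/√0.8253 = 1.101
The oscillator's own cycle count is N = f × τ where τ is the proper time aboard the station. τ = Δt/γ = 394.2/1.101 = 358.1 days = 3.094×10⁷ s.
N = 1.719×10¹⁴ × 3.094×10⁷ = 5.319×10²¹.

N = 5.32×10²¹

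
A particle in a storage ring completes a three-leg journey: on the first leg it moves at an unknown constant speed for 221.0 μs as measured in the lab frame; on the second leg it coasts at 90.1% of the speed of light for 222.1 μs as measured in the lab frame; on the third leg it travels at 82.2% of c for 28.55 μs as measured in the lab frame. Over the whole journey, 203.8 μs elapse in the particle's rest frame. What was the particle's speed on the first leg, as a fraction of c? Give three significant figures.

Leg 1: speed unknown; τ_1 = 221.0/γ_1.
Leg 2: β = 0.901; γ = 1/√(1 − 0.901²) = 1/√0.1882 = 2.305; τ_2 = 222.1/2.305 = 96.35 μs.
Leg 3: β = 0.822; γ = 1/√(1 − 0.822²) = 1/√0.3243 = 1.756; τ_3 = 28.55/1.756 = 16.26 μs.
Total proper time: τ_1 + 96.35 + 16.26 = 203.8, so τ_1 = 203.8 − 112.6 = 91.19 μs.
γ_1 = 221.0/91.19 = 2.424; β = √(1 − 1/γ²) = √0.8297.

β = 0.911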